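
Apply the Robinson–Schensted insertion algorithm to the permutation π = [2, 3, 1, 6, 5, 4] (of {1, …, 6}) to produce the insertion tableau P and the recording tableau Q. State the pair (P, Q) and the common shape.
P = [1, 3, 4] / [2, 5] / [6];  Q = [1, 2, 4] / [3, 5] / [6];  common shape = (3, 2, 1)

Row-insert the values π_1, π_2, … into P one at a time, bumping the leftmost entry strictly greater than the inserted value down to the next row. The recording tableau Q records, in position (i, j), the step at which that cell was added to P.
  Insert 2 (step 1): P = [2];  Q = [1]
  Insert 3 (step 2): P = [2, 3];  Q = [1, 2]
  Insert 1 (step 3): P = [1, 3] / [2];  Q = [1, 2] / [3]
  Insert 6 (step 4): P = [1, 3, 6] / [2];  Q = [1, 2, 4] / [3]
  Insert 5 (step 5): P = [1, 3, 5] / [2, 6];  Q = [1, 2, 4] / [3, 5]
  Insert 4 (step 6): P = [1, 3, 4] / [2, 5] / [6];  Q = [1, 2, 4] / [3, 5] / [6]
Final shape: (3, 2, 1).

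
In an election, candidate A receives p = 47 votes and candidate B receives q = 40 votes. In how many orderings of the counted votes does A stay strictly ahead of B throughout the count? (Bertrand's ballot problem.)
Strict-lead orderings = 803686679499827830645260

Total orderings of the 87 votes with 47 for A: C(87, 47) = 9988677302355003038019660. By the Bertrand ballot formula (Cycle Lemma / reflection principle), the number of orderings in which A is strictly ahead of B throughout is (p − q)/(p + q) · C(p + q, p) = (47 − 40)/(47 + 40) · 9988677302355003038019660 = 803686679499827830645260.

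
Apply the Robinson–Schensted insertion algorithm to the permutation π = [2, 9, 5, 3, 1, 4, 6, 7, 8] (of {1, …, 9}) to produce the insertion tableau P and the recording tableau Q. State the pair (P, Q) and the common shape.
P = [1, 3, 4, 6, 7, 8] / [2] / [5] / [9];  Q = [1, 2, 6, 7, 8, 9] / [3] / [4] / [5];  common shape = (6, 1, 1, 1)

Row-insert the values π_1, π_2, … into P one at a time, bumping the leftmost entry strictly greater than the inserted value down to the next row. The recording tableau Q records, in position (i, j), the step at which that cell was added to P.
  Insert 2 (step 1): P = [2];  Q = [1]
  Insert 9 (step 2): P = [2, 9];  Q = [1, 2]
  Insert 5 (step 3): P = [2, 5] / [9];  Q = [1, 2] / [3]
  Insert 3 (step 4): P = [2, 3] / [5] / [9];  Q = [1, 2] / [3] / [4]
  Insert 1 (step 5): P = [1, 3] / [2] / [5] / [9];  Q = [1, 2] / [3] / [4] / [5]
  Insert 4 (step 6): P = [1, 3, 4] / [2] / [5] / [9];  Q = [1, 2, 6] / [3] / [4] / [5]
  Insert 6 (step 7): P = [1, 3, 4, 6] / [2] / [5] / [9];  Q = [1, 2, 6, 7] / [3] / [4] / [5]
  Insert 7 (step 8): P = [1, 3, 4, 6, 7] / [2] / [5] / [9];  Q = [1, 2, 6, 7, 8] / [3] / [4] / [5]
  Insert 8 (step 9): P = [1, 3, 4, 6, 7, 8] / [2] / [5] / [9];  Q = [1, 2, 6, 7, 8, 9] / [3] / [4] / [5]
Final shape: (6, 1, 1, 1).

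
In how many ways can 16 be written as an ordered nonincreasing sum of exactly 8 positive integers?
p(16, 8 parts) = 22

Partitions of n into exactly k parts ↔ partitions of n − k into at most k parts (subtract 1 from each part). For n = 16, k = 8, the partitions are: 9+1+1+1+1+1+1+1, 8+2+1+1+1+1+1+1, 7+3+1+1+1+1+1+1, 7+2+2+1+1+1+1+1, 6+4+1+1+1+1+1+1, 6+3+2+1+1+1+1+1, 6+2+2+2+1+1+1+1, 5+5+1+1+1+1+1+1, 5+4+2+1+1+1+1+1, 5+3+3+1+1+1+1+1, 5+3+2+2+1+1+1+1, 5+2+2+2+2+1+1+1, 4+4+3+1+1+1+1+1, 4+4+2+2+1+1+1+1, 4+3+3+2+1+1+1+1, 4+3+2+2+2+1+1+1, 4+2+2+2+2+2+1+1, 3+3+3+3+1+1+1+1, 3+3+3+2+2+1+1+1, 3+3+2+2+2+2+1+1, 3+2+2+2+2+2+2+1, 2+2+2+2+2+2+2+2. Count = 22.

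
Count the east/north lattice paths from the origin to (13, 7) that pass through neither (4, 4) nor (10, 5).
Number of paths = 36990

Inclusion–exclusion. Total paths: C(20, 13) = 77520. Through P₁: C(8, 4)·C(12, 9) = 15400. Through P₂: C(15, 10)·C(5, 3) = 30030. Since P₁ is strictly southwest of P₂, a monotone path through both must visit P₁ then P₂; paths through both = C(8, 4)·C(7, 6)·C(5, 3) = 4900. Avoid both = 77520 − 15400 − 30030 + 4900 = 36990.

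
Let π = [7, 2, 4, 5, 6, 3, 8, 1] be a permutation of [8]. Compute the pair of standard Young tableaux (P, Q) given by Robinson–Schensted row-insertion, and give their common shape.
P = [1, 3, 5, 6, 8] / [2] / [4] / [7];  Q = [1, 3, 4, 5, 7] / [2] / [6] / [8];  common shape = (5, 1, 1, 1)

Row-insert the values π_1, π_2, … into P one at a time, bumping the leftmost entry strictly greater than the inserted value down to the next row. The recording tableau Q records, in position (i, j), the step at which that cell was added to P.
  Insert 7 (step 1): P = [7];  Q = [1]
  Insert 2 (step 2): P = [2] / [7];  Q = [1] / [2]
  Insert 4 (step 3): P = [2, 4] / [7];  Q = [1, 3] / [2]
  Insert 5 (step 4): P = [2, 4, 5] / [7];  Q = [1, 3, 4] / [2]
  Insert 6 (step 5): P = [2, 4, 5, 6] / [7];  Q = [1, 3, 4, 5] / [2]
  Insert 3 (step 6): P = [2, 3, 5, 6] / [4] / [7];  Q = [1, 3, 4, 5] / [2] / [6]
  Insert 8 (step 7): P = [2, 3, 5, 6, 8] / [4] / [7];  Q = [1, 3, 4, 5, 7] / [2] / [6]
  Insert 1 (step 8): P = [1, 3, 5, 6, 8] / [2] / [4] / [7];  Q = [1, 3, 4, 5, 7] / [2] / [6] / [8]
Final shape: (5, 1, 1, 1).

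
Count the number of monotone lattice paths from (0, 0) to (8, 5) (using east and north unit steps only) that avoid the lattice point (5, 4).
Number of paths = 783

Total paths from (0, 0) to (8, 5): C(13, 8) = 1287. Paths through (5, 4): (paths (0, 0) → (5, 4)) × (paths (5, 4) → (8, 5)) = C(9, 5) · C(4, 3) = 126 · 4 = 504. Avoidance count = 1287 − 504 = 783.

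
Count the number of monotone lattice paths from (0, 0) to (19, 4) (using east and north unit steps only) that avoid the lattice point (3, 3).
Number of paths = 8515

Total paths from (0, 0) to (19, 4): C(23, 19) = 8855. Paths through (3, 3): (paths (0, 0) → (3, 3)) × (paths (3, 3) → (19, 4)) = C(6, 3) · C(17, 16) = 20 · 17 = 340. Avoidance count = 8855 − 340 = 8515.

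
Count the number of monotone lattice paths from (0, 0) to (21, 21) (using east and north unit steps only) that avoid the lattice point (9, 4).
Number of paths = 501152280915

Total paths from (0, 0) to (21, 21): C(42, 21) = 538257874440. Paths through (9, 4): (paths (0, 0) → (9, 4)) × (paths (9, 4) → (21, 21)) = C(13, 9) · C(29, 12) = 715 · 51895935 = 37105593525. Avoidance count = 538257874440 − 37105593525 = 501152280915.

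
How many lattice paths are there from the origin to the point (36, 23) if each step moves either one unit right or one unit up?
Number of paths = 14420954992868970

A monotone lattice path from (0, 0) to (36, 23) consists of 36 east steps and 23 north steps in some order, so it is determined by which 36 of the 59 steps are east. The count is C(59, 36) = 14420954992868970.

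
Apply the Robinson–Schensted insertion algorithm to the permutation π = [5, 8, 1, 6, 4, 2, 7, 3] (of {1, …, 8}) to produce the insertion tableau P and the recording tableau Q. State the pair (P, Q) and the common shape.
P = [1, 2, 3] / [4, 6, 7] / [5] / [8];  Q = [1, 2, 7] / [3, 4, 8] / [5] / [6];  common shape = (3, 3, 1, 1)

Row-insert the values π_1, π_2, … into P one at a time, bumping the leftmost entry strictly greater than the inserted value down to the next row. The recording tableau Q records, in position (i, j), the step at which that cell was added to P.
  Insert 5 (step 1): P = [5];  Q = [1]
  Insert 8 (step 2): P = [5, 8];  Q = [1, 2]
  Insert 1 (step 3): P = [1, 8] / [5];  Q = [1, 2] / [3]
  Insert 6 (step 4): P = [1, 6] / [5, 8];  Q = [1, 2] / [3, 4]
  Insert 4 (step 5): P = [1, 4] / [5, 6] / [8];  Q = [1, 2] / [3, 4] / [5]
  Insert 2 (step 6): P = [1, 2] / [4, 6] / [5] / [8];  Q = [1, 2] / [3, 4] / [5] / [6]
  Insert 7 (step 7): P = [1, 2, 7] / [4, 6] / [5] / [8];  Q = [1, 2, 7] / [3, 4] / [5] / [6]
  Insert 3 (step 8): P = [1, 2, 3] / [4, 6, 7] / [5] / [8];  Q = [1, 2, 7] / [3, 4, 8] / [5] / [6]
Final shape: (3, 3, 1, 1).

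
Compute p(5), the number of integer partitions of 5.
p(5) = 7

List all partitions of 5: 5, 4+1, 3+2, 3+1+1, 2+2+1, 2+1+1+1, 1+1+1+1+1. Counting them gives p(5) = 7.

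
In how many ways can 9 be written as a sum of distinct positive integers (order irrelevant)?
q(9) = 8

List partitions of 9 into distinct parts: 9, 8+1, 7+2, 6+3, 6+2+1, 5+4, 5+3+1, 4+3+2. There are q(9) = 8. (Euler: this equals the number of odd-part partitions of 9.)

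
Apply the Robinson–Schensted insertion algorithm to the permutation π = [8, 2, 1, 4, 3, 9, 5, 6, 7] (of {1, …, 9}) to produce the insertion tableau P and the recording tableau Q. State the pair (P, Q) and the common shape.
P = [1, 3, 5, 6, 7] / [2, 4, 9] / [8];  Q = [1, 4, 6, 8, 9] / [2, 5, 7] / [3];  common shape = (5, 3, 1)

Row-insert the values π_1, π_2, … into P one at a time, bumping the leftmost entry strictly greater than the inserted value down to the next row. The recording tableau Q records, in position (i, j), the step at which that cell was added to P.
  Insert 8 (step 1): P = [8];  Q = [1]
  Insert 2 (step 2): P = [2] / [8];  Q = [1] / [2]
  Insert 1 (step 3): P = [1] / [2] / [8];  Q = [1] / [2] / [3]
  Insert 4 (step 4): P = [1, 4] / [2] / [8];  Q = [1, 4] / [2] / [3]
  Insert 3 (step 5): P = [1, 3] / [2, 4] / [8];  Q = [1, 4] / [2, 5] / [3]
  Insert 9 (step 6): P = [1, 3, 9] / [2, 4] / [8];  Q = [1, 4, 6] / [2, 5] / [3]
  Insert 5 (step 7): P = [1, 3, 5] / [2, 4, 9] / [8];  Q = [1, 4, 6] / [2, 5, 7] / [3]
  Insert 6 (step 8): P = [1, 3, 5, 6] / [2, 4, 9] / [8];  Q = [1, 4, 6, 8] / [2, 5, 7] / [3]
  Insert 7 (step 9): P = [1, 3, 5, 6, 7] / [2, 4, 9] / [8];  Q = [1, 4, 6, 8, 9] / [2, 5, 7] / [3]
Final shape: (5, 3, 1).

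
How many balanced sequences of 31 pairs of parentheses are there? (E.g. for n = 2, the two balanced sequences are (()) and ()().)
C_31 = 14544636039226909

These balanced parentheses are counted by the Catalan number C_n = (1/(n + 1)) · C(2n, n). For n = 31: C_31 = (1/32) · C(62, 31) = 465428353255261088/32 = 14544636039226909.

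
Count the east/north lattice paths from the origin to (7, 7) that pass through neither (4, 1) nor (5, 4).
Number of paths = 1952

Inclusion–exclusion. Total paths: C(14, 7) = 3432. Through P₁: C(5, 4)·C(9, 3) = 420. Through P₂: C(9, 5)·C(5, 2) = 1260. Since P₁ is strictly southwest of P₂, a monotone path through both must visit P₁ then P₂; paths through both = C(5, 4)·C(4, 1)·C(5, 2) = 200. Avoid both = 3432 − 420 − 1260 + 200 = 1952.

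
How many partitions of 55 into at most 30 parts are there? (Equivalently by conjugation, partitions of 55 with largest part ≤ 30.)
p(55, parts ≤ 30) = 443938

Use the recurrence p(n, m) = p(n, m−1) + p(n−m, m): either the largest part is < m (count p(n, m−1)) or the largest part is exactly m (remove one copy of m, count p(n−m, m)). With p(0, ·) = 1 this gives p(55, parts ≤ 30) = 443938. (By conjugating Young diagrams, this also counts partitions of 55 into at most 30 parts.)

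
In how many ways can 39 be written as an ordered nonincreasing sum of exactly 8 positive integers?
p(39, 8 parts) = 2857

Partitions of n into exactly k parts are in bijection with partitions of n − k into at most k parts (subtract 1 from each part). So p(39, exactly 8) = p(31, parts ≤ 8). Computing via the recurrence p(m, j) = p(m, j−1) + p(m−j, j) gives 2857.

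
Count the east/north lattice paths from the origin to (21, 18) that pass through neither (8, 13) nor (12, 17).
Number of paths = 60239125320

Inclusion–exclusion. Total paths: C(39, 21) = 62359143990. Through P₁: C(21, 8)·C(18, 13) = 1743502320. Through P₂: C(29, 12)·C(10, 9) = 518959350. Since P₁ is strictly southwest of P₂, a monotone path through both must visit P₁ then P₂; paths through both = C(21, 8)·C(8, 4)·C(10, 9) = 142443000. Avoid both = 62359143990 − 1743502320 − 518959350 + 142443000 = 60239125320.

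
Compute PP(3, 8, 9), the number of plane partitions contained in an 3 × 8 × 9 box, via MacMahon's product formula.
PP(3, 8, 9) = 198520691512

Evaluate the triple product over i = 1..3, j = 1..8, k = 1..9. The factors are (2/1) · (3/2) · (4/3) · (5/4) · (6/5) · (7/6) · (8/7) · (9/8) · … (216 factors total). The numerators and denominators telescope so the product is an integer; carrying out the multiplication exactly gives PP(3, 8, 9) = 198520691512.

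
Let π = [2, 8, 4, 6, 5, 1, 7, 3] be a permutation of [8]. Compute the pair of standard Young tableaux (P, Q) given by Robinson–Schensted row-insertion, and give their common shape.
P = [1, 3, 5, 7] / [2, 4] / [6] / [8];  Q = [1, 2, 4, 7] / [3, 8] / [5] / [6];  common shape = (4, 2, 1, 1)

Row-insert the values π_1, π_2, … into P one at a time, bumping the leftmost entry strictly greater than the inserted value down to the next row. The recording tableau Q records, in position (i, j), the step at which that cell was added to P.
  Insert 2 (step 1): P = [2];  Q = [1]
  Insert 8 (step 2): P = [2, 8];  Q = [1, 2]
  Insert 4 (step 3): P = [2, 4] / [8];  Q = [1, 2] / [3]
  Insert 6 (step 4): P = [2, 4, 6] / [8];  Q = [1, 2, 4] / [3]
  Insert 5 (step 5): P = [2, 4, 5] / [6] / [8];  Q = [1, 2, 4] / [3] / [5]
  Insert 1 (step 6): P = [1, 4, 5] / [2] / [6] / [8];  Q = [1, 2, 4] / [3] / [5] / [6]
  Insert 7 (step 7): P = [1, 4, 5, 7] / [2] / [6] / [8];  Q = [1, 2, 4, 7] / [3] / [5] / [6]
  Insert 3 (step 8): P = [1, 3, 5, 7] / [2, 4] / [6] / [8];  Q = [1, 2, 4, 7] / [3, 8] / [5] / [6]
Final shape: (4, 2, 1, 1).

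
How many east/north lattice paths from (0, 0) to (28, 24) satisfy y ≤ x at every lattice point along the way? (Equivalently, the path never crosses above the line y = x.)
Number of paths = 73514652074500

By the reflection principle (André's argument), the number of monotone paths to (28, 24) with n ≤ m that never go above y = x is C(52, 28) − C(52, 29) = 426384982032100 − 352870329957600 = 73514652074500.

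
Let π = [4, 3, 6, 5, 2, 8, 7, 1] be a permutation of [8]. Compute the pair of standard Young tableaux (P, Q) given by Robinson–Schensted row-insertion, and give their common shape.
P = [1, 5, 7] / [2, 6, 8] / [3] / [4];  Q = [1, 3, 6] / [2, 4, 7] / [5] / [8];  common shape = (3, 3, 1, 1)

Row-insert the values π_1, π_2, … into P one at a time, bumping the leftmost entry strictly greater than the inserted value down to the next row. The recording tableau Q records, in position (i, j), the step at which that cell was added to P.
  Insert 4 (step 1): P = [4];  Q = [1]
  Insert 3 (step 2): P = [3] / [4];  Q = [1] / [2]
  Insert 6 (step 3): P = [3, 6] / [4];  Q = [1, 3] / [2]
  Insert 5 (step 4): P = [3, 5] / [4, 6];  Q = [1, 3] / [2, 4]
  Insert 2 (step 5): P = [2, 5] / [3, 6] / [4];  Q = [1, 3] / [2, 4] / [5]
  Insert 8 (step 6): P = [2, 5, 8] / [3, 6] / [4];  Q = [1, 3, 6] / [2, 4] / [5]
  Insert 7 (step 7): P = [2, 5, 7] / [3, 6, 8] / [4];  Q = [1, 3, 6] / [2, 4, 7] / [5]
  Insert 1 (step 8): P = [1, 5, 7] / [2, 6, 8] / [3] / [4];  Q = [1, 3, 6] / [2, 4, 7] / [5] / [8]
Final shape: (3, 3, 1, 1).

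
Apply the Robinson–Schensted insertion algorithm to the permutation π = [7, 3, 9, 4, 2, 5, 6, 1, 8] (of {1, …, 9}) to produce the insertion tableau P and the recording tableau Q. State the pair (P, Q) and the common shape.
P = [1, 4, 5, 6, 8] / [2, 9] / [3] / [7];  Q = [1, 3, 6, 7, 9] / [2, 4] / [5] / [8];  common shape = (5, 2, 1, 1)

Row-insert the values π_1, π_2, … into P one at a time, bumping the leftmost entry strictly greater than the inserted value down to the next row. The recording tableau Q records, in position (i, j), the step at which that cell was added to P.
  Insert 7 (step 1): P = [7];  Q = [1]
  Insert 3 (step 2): P = [3] / [7];  Q = [1] / [2]
  Insert 9 (step 3): P = [3, 9] / [7];  Q = [1, 3] / [2]
  Insert 4 (step 4): P = [3, 4] / [7, 9];  Q = [1, 3] / [2, 4]
  Insert 2 (step 5): P = [2, 4] / [3, 9] / [7];  Q = [1, 3] / [2, 4] / [5]
  Insert 5 (step 6): P = [2, 4, 5] / [3, 9] / [7];  Q = [1, 3, 6] / [2, 4] / [5]
  Insert 6 (step 7): P = [2, 4, 5, 6] / [3, 9] / [7];  Q = [1, 3, 6, 7] / [2, 4] / [5]
  Insert 1 (step 8): P = [1, 4, 5, 6] / [2, 9] / [3] / [7];  Q = [1, 3, 6, 7] / [2, 4] / [5] / [8]
  Insert 8 (step 9): P = [1, 4, 5, 6, 8] / [2, 9] / [3] / [7];  Q = [1, 3, 6, 7, 9] / [2, 4] / [5] / [8]
Final shape: (5, 2, 1, 1).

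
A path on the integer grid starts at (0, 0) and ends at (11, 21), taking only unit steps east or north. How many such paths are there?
Number of paths = 129024480

A monotone lattice path from (0, 0) to (11, 21) consists of 11 east steps and 21 north steps in some order, so it is determined by which 11 of the 32 steps are east. The count is C(32, 11) = 129024480.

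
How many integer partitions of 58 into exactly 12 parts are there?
p(58, 12 parts) = 56297

Partitions of n into exactly k parts are in bijection with partitions of n − k into at most k parts (subtract 1 from each part). So p(58, exactly 12) = p(46, parts ≤ 12). Computing via the recurrence p(m, j) = p(m, j−1) + p(m−j, j) gives 56297.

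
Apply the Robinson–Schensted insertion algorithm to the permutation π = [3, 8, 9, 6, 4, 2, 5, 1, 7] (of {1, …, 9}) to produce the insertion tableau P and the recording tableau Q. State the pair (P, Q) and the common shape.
P = [1, 4, 5, 7] / [2, 9] / [3] / [6] / [8];  Q = [1, 2, 3, 9] / [4, 7] / [5] / [6] / [8];  common shape = (4, 2, 1, 1, 1)

Row-insert the values π_1, π_2, … into P one at a time, bumping the leftmost entry strictly greater than the inserted value down to the next row. The recording tableau Q records, in position (i, j), the step at which that cell was added to P.
  Insert 3 (step 1): P = [3];  Q = [1]
  Insert 8 (step 2): P = [3, 8];  Q = [1, 2]
  Insert 9 (step 3): P = [3, 8, 9];  Q = [1, 2, 3]
  Insert 6 (step 4): P = [3, 6, 9] / [8];  Q = [1, 2, 3] / [4]
  Insert 4 (step 5): P = [3, 4, 9] / [6] / [8];  Q = [1, 2, 3] / [4] / [5]
  Insert 2 (step 6): P = [2, 4, 9] / [3] / [6] / [8];  Q = [1, 2, 3] / [4] / [5] / [6]
  Insert 5 (step 7): P = [2, 4, 5] / [3, 9] / [6] / [8];  Q = [1, 2, 3] / [4, 7] / [5] / [6]
  Insert 1 (step 8): P = [1, 4, 5] / [2, 9] / [3] / [6] / [8];  Q = [1, 2, 3] / [4, 7] / [5] / [6] / [8]
  Insert 7 (step 9): P = [1, 4, 5, 7] / [2, 9] / [3] / [6] / [8];  Q = [1, 2, 3, 9] / [4, 7] / [5] / [6] / [8]
Final shape: (4, 2, 1, 1, 1).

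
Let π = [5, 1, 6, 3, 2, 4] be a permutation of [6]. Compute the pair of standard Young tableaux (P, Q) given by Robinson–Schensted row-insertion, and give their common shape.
P = [1, 2, 4] / [3, 6] / [5];  Q = [1, 3, 6] / [2, 4] / [5];  common shape = (3, 2, 1)

Row-insert the values π_1, π_2, … into P one at a time, bumping the leftmost entry strictly greater than the inserted value down to the next row. The recording tableau Q records, in position (i, j), the step at which that cell was added to P.
  Insert 5 (step 1): P = [5];  Q = [1]
  Insert 1 (step 2): P = [1] / [5];  Q = [1] / [2]
  Insert 6 (step 3): P = [1, 6] / [5];  Q = [1, 3] / [2]
  Insert 3 (step 4): P = [1, 3] / [5, 6];  Q = [1, 3] / [2, 4]
  Insert 2 (step 5): P = [1, 2] / [3, 6] / [5];  Q = [1, 3] / [2, 4] / [5]
  Insert 4 (step 6): P = [1, 2, 4] / [3, 6] / [5];  Q = [1, 3, 6] / [2, 4] / [5]
Final shape: (3, 2, 1).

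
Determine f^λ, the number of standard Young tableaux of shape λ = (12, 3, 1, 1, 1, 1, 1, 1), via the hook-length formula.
# SYT of shape (12, 3, 1, 1, 1, 1, 1, 1) = 4331600

Hook-length formula: f^λ = n! / Π hook(c), product over all cells c of the Young diagram. For λ = (12, 3, 1, 1, 1, 1, 1, 1), n = 21 boxes. Hook lengths by row (left-to-right, top-to-bottom): [19, 12, 11, 9, 8, 7, 6, 5, 4, 3, 2, 1]; [9, 2, 1]; [6]; [5]; [4]; [3]; [2]; [1]. Product of hooks = 11794935398400. So f^λ = 21! / 11794935398400 = 51090942171709440000 / 11794935398400 = 4331600.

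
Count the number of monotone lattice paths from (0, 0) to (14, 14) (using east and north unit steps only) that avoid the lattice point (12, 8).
Number of paths = 36589440

Total paths from (0, 0) to (14, 14): C(28, 14) = 40116600. Paths through (12, 8): (paths (0, 0) → (12, 8)) × (paths (12, 8) → (14, 14)) = C(20, 12) · C(8, 2) = 125970 · 28 = 3527160. Avoidance count = 40116600 − 3527160 = 36589440.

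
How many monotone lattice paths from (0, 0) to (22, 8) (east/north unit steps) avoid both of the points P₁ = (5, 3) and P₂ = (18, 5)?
Number of paths = 3406306

Inclusion–exclusion. Total paths: C(30, 22) = 5852925. Through P₁: C(8, 5)·C(22, 17) = 1474704. Through P₂: C(23, 18)·C(7, 4) = 1177715. Since P₁ is strictly southwest of P₂, a monotone path through both must visit P₁ then P₂; paths through both = C(8, 5)·C(15, 13)·C(7, 4) = 205800. Avoid both = 5852925 − 1474704 − 1177715 + 205800 = 3406306.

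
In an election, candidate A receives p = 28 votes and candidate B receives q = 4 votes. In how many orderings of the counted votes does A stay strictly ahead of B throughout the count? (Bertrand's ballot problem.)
Strict-lead orderings = 26970

Total orderings of the 32 votes with 28 for A: C(32, 28) = 35960. By the Bertrand ballot formula (Cycle Lemma / reflection principle), the number of orderings in which A is strictly ahead of B throughout is (p − q)/(p + q) · C(p + q, p) = (28 − 4)/(28 + 4) · 35960 = 26970.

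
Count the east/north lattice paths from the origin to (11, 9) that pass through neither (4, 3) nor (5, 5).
Number of paths = 77030

Inclusion–exclusion. Total paths: C(20, 11) = 167960. Through P₁: C(7, 4)·C(13, 7) = 60060. Through P₂: C(10, 5)·C(10, 6) = 52920. Since P₁ is strictly southwest of P₂, a monotone path through both must visit P₁ then P₂; paths through both = C(7, 4)·C(3, 1)·C(10, 6) = 22050. Avoid both = 167960 − 60060 − 52920 + 22050 = 77030.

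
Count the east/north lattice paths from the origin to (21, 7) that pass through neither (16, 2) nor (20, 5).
Number of paths = 1002159

Inclusion–exclusion. Total paths: C(28, 21) = 1184040. Through P₁: C(18, 16)·C(10, 5) = 38556. Through P₂: C(25, 20)·C(3, 1) = 159390. Since P₁ is strictly southwest of P₂, a monotone path through both must visit P₁ then P₂; paths through both = C(18, 16)·C(7, 4)·C(3, 1) = 16065. Avoid both = 1184040 − 38556 − 159390 + 16065 = 1002159.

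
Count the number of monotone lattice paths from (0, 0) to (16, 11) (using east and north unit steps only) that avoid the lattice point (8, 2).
Number of paths = 11943945

Total paths from (0, 0) to (16, 11): C(27, 16) = 13037895. Paths through (8, 2): (paths (0, 0) → (8, 2)) × (paths (8, 2) → (16, 11)) = C(10, 8) · C(17, 8) = 45 · 24310 = 1093950. Avoidance count = 13037895 − 1093950 = 11943945.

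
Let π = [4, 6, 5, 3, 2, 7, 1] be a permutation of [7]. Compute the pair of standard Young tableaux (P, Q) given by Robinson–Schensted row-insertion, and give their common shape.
P = [1, 5, 7] / [2] / [3] / [4] / [6];  Q = [1, 2, 6] / [3] / [4] / [5] / [7];  common shape = (3, 1, 1, 1, 1)

Row-insert the values π_1, π_2, … into P one at a time, bumping the leftmost entry strictly greater than the inserted value down to the next row. The recording tableau Q records, in position (i, j), the step at which that cell was added to P.
  Insert 4 (step 1): P = [4];  Q = [1]
  Insert 6 (step 2): P = [4, 6];  Q = [1, 2]
  Insert 5 (step 3): P = [4, 5] / [6];  Q = [1, 2] / [3]
  Insert 3 (step 4): P = [3, 5] / [4] / [6];  Q = [1, 2] / [3] / [4]
  Insert 2 (step 5): P = [2, 5] / [3] / [4] / [6];  Q = [1, 2] / [3] / [4] / [5]
  Insert 7 (step 6): P = [2, 5, 7] / [3] / [4] / [6];  Q = [1, 2, 6] / [3] / [4] / [5]
  Insert 1 (step 7): P = [1, 5, 7] / [2] / [3] / [4] / [6];  Q = [1, 2, 6] / [3] / [4] / [5] / [7]
Final shape: (3, 1, 1, 1, 1).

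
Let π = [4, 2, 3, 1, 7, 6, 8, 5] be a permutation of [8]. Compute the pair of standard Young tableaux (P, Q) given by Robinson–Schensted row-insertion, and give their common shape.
P = [1, 3, 5, 8] / [2, 6] / [4, 7];  Q = [1, 3, 5, 7] / [2, 6] / [4, 8];  common shape = (4, 2, 2)

Row-insert the values π_1, π_2, … into P one at a time, bumping the leftmost entry strictly greater than the inserted value down to the next row. The recording tableau Q records, in position (i, j), the step at which that cell was added to P.
  Insert 4 (step 1): P = [4];  Q = [1]
  Insert 2 (step 2): P = [2] / [4];  Q = [1] / [2]
  Insert 3 (step 3): P = [2, 3] / [4];  Q = [1, 3] / [2]
  Insert 1 (step 4): P = [1, 3] / [2] / [4];  Q = [1, 3] / [2] / [4]
  Insert 7 (step 5): P = [1, 3, 7] / [2] / [4];  Q = [1, 3, 5] / [2] / [4]
  Insert 6 (step 6): P = [1, 3, 6] / [2, 7] / [4];  Q = [1, 3, 5] / [2, 6] / [4]
  Insert 8 (step 7): P = [1, 3, 6, 8] / [2, 7] / [4];  Q = [1, 3, 5, 7] / [2, 6] / [4]
  Insert 5 (step 8): P = [1, 3, 5, 8] / [2, 6] / [4, 7];  Q = [1, 3, 5, 7] / [2, 6] / [4, 8]
Final shape: (4, 2, 2).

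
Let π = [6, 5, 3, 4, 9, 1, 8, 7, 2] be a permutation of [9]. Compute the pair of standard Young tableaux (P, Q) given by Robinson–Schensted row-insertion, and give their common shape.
P = [1, 2, 7] / [3, 4] / [5, 8] / [6, 9];  Q = [1, 4, 5] / [2, 7] / [3, 8] / [6, 9];  common shape = (3, 2, 2, 2)

Row-insert the values π_1, π_2, … into P one at a time, bumping the leftmost entry strictly greater than the inserted value down to the next row. The recording tableau Q records, in position (i, j), the step at which that cell was added to P.
  Insert 6 (step 1): P = [6];  Q = [1]
  Insert 5 (step 2): P = [5] / [6];  Q = [1] / [2]
  Insert 3 (step 3): P = [3] / [5] / [6];  Q = [1] / [2] / [3]
  Insert 4 (step 4): P = [3, 4] / [5] / [6];  Q = [1, 4] / [2] / [3]
  Insert 9 (step 5): P = [3, 4, 9] / [5] / [6];  Q = [1, 4, 5] / [2] / [3]
  Insert 1 (step 6): P = [1, 4, 9] / [3] / [5] / [6];  Q = [1, 4, 5] / [2] / [3] / [6]
  Insert 8 (step 7): P = [1, 4, 8] / [3, 9] / [5] / [6];  Q = [1, 4, 5] / [2, 7] / [3] / [6]
  Insert 7 (step 8): P = [1, 4, 7] / [3, 8] / [5, 9] / [6];  Q = [1, 4, 5] / [2, 7] / [3, 8] / [6]
  Insert 2 (step 9): P = [1, 2, 7] / [3, 4] / [5, 8] / [6, 9];  Q = [1, 4, 5] / [2, 7] / [3, 8] / [6, 9]
Final shape: (3, 2, 2, 2).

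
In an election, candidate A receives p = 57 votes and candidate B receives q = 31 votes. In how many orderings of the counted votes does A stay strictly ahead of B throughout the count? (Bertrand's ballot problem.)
Strict-lead orderings = 164447996660514489754416

Total orderings of the 88 votes with 57 for A: C(88, 57) = 556593219466356734553408. By the Bertrand ballot formula (Cycle Lemma / reflection principle), the number of orderings in which A is strictly ahead of B throughout is (p − q)/(p + q) · C(p + q, p) = (57 − 31)/(57 + 31) · 556593219466356734553408 = 164447996660514489754416.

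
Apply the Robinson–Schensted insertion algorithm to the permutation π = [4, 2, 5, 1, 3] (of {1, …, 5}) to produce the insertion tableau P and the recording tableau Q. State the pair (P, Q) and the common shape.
P = [1, 3] / [2, 5] / [4];  Q = [1, 3] / [2, 5] / [4];  common shape = (2, 2, 1)

Row-insert the values π_1, π_2, … into P one at a time, bumping the leftmost entry strictly greater than the inserted value down to the next row. The recording tableau Q records, in position (i, j), the step at which that cell was added to P.
  Insert 4 (step 1): P = [4];  Q = [1]
  Insert 2 (step 2): P = [2] / [4];  Q = [1] / [2]
  Insert 5 (step 3): P = [2, 5] / [4];  Q = [1, 3] / [2]
  Insert 1 (step 4): P = [1, 5] / [2] / [4];  Q = [1, 3] / [2] / [4]
  Insert 3 (step 5): P = [1, 3] / [2, 5] / [4];  Q = [1, 3] / [2, 5] / [4]
Final shape: (2, 2, 1).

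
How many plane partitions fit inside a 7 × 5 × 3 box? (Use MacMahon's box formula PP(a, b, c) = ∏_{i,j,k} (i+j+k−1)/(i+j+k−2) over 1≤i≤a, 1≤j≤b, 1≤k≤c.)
PP(7, 5, 3) = 16195608

Evaluate the triple product over i = 1..7, j = 1..5, k = 1..3. The factors are (2/1) · (3/2) · (4/3) · (3/2) · (4/3) · (5/4) · (4/3) · (5/4) · … (105 factors total). The numerators and denominators telescope so the product is an integer; carrying out the multiplication exactly gives PP(7, 5, 3) = 16195608.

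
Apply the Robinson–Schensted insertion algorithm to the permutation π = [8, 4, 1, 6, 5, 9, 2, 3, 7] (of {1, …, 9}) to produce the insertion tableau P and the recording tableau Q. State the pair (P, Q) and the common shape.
P = [1, 2, 3, 7] / [4, 5, 9] / [6] / [8];  Q = [1, 4, 6, 9] / [2, 5, 8] / [3] / [7];  common shape = (4, 3, 1, 1)

Row-insert the values π_1, π_2, … into P one at a time, bumping the leftmost entry strictly greater than the inserted value down to the next row. The recording tableau Q records, in position (i, j), the step at which that cell was added to P.
  Insert 8 (step 1): P = [8];  Q = [1]
  Insert 4 (step 2): P = [4] / [8];  Q = [1] / [2]
  Insert 1 (step 3): P = [1] / [4] / [8];  Q = [1] / [2] / [3]
  Insert 6 (step 4): P = [1, 6] / [4] / [8];  Q = [1, 4] / [2] / [3]
  Insert 5 (step 5): P = [1, 5] / [4, 6] / [8];  Q = [1, 4] / [2, 5] / [3]
  Insert 9 (step 6): P = [1, 5, 9] / [4, 6] / [8];  Q = [1, 4, 6] / [2, 5] / [3]
  Insert 2 (step 7): P = [1, 2, 9] / [4, 5] / [6] / [8];  Q = [1, 4, 6] / [2, 5] / [3] / [7]
  Insert 3 (step 8): P = [1, 2, 3] / [4, 5, 9] / [6] / [8];  Q = [1, 4, 6] / [2, 5, 8] / [3] / [7]
  Insert 7 (step 9): P = [1, 2, 3, 7] / [4, 5, 9] / [6] / [8];  Q = [1, 4, 6, 9] / [2, 5, 8] / [3] / [7]
Final shape: (4, 3, 1, 1).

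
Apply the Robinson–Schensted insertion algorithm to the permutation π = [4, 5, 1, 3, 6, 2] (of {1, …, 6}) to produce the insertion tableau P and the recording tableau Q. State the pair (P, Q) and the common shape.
P = [1, 2, 6] / [3, 5] / [4];  Q = [1, 2, 5] / [3, 4] / [6];  common shape = (3, 2, 1)

Row-insert the values π_1, π_2, … into P one at a time, bumping the leftmost entry strictly greater than the inserted value down to the next row. The recording tableau Q records, in position (i, j), the step at which that cell was added to P.
  Insert 4 (step 1): P = [4];  Q = [1]
  Insert 5 (step 2): P = [4, 5];  Q = [1, 2]
  Insert 1 (step 3): P = [1, 5] / [4];  Q = [1, 2] / [3]
  Insert 3 (step 4): P = [1, 3] / [4, 5];  Q = [1, 2] / [3, 4]
  Insert 6 (step 5): P = [1, 3, 6] / [4, 5];  Q = [1, 2, 5] / [3, 4]
  Insert 2 (step 6): P = [1, 2, 6] / [3, 5] / [4];  Q = [1, 2, 5] / [3, 4] / [6]
Final shape: (3, 2, 1).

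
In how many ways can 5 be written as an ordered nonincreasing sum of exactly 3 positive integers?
p(5, 3 parts) = 2

Partitions of n into exactly k parts ↔ partitions of n − k into at most k parts (subtract 1 from each part). For n = 5, k = 3, the partitions are: 3+1+1, 2+2+1. Count = 2.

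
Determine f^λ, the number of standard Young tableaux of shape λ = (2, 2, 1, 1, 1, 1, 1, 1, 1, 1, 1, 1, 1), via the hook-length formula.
# SYT of shape (2, 2, 1, 1, 1, 1, 1, 1, 1, 1, 1, 1, 1) = 90

Hook-length formula: f^λ = n! / Π hook(c), product over all cells c of the Young diagram. For λ = (2, 2, 1, 1, 1, 1, 1, 1, 1, 1, 1, 1, 1), n = 15 boxes. Hook lengths by row (left-to-right, top-to-bottom): [14, 2]; [13, 1]; [11]; [10]; [9]; [8]; [7]; [6]; [5]; [4]; [3]; [2]; [1]. Product of hooks = 14529715200. So f^λ = 15! / 14529715200 = 1307674368000 / 14529715200 = 90.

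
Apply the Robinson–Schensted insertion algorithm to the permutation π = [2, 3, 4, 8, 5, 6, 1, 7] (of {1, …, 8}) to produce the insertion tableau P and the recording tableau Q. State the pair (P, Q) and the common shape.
P = [1, 3, 4, 5, 6, 7] / [2] / [8];  Q = [1, 2, 3, 4, 6, 8] / [5] / [7];  common shape = (6, 1, 1)

Row-insert the values π_1, π_2, … into P one at a time, bumping the leftmost entry strictly greater than the inserted value down to the next row. The recording tableau Q records, in position (i, j), the step at which that cell was added to P.
  Insert 2 (step 1): P = [2];  Q = [1]
  Insert 3 (step 2): P = [2, 3];  Q = [1, 2]
  Insert 4 (step 3): P = [2, 3, 4];  Q = [1, 2, 3]
  Insert 8 (step 4): P = [2, 3, 4, 8];  Q = [1, 2, 3, 4]
  Insert 5 (step 5): P = [2, 3, 4, 5] / [8];  Q = [1, 2, 3, 4] / [5]
  Insert 6 (step 6): P = [2, 3, 4, 5, 6] / [8];  Q = [1, 2, 3, 4, 6] / [5]
  Insert 1 (step 7): P = [1, 3, 4, 5, 6] / [2] / [8];  Q = [1, 2, 3, 4, 6] / [5] / [7]
  Insert 7 (step 8): P = [1, 3, 4, 5, 6, 7] / [2] / [8];  Q = [1, 2, 3, 4, 6, 8] / [5] / [7]
Final shape: (6, 1, 1).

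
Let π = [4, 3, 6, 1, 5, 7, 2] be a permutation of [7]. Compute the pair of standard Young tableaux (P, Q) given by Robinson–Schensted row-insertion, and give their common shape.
P = [1, 2, 7] / [3, 5] / [4, 6];  Q = [1, 3, 6] / [2, 5] / [4, 7];  common shape = (3, 2, 2)

Row-insert the values π_1, π_2, … into P one at a time, bumping the leftmost entry strictly greater than the inserted value down to the next row. The recording tableau Q records, in position (i, j), the step at which that cell was added to P.
  Insert 4 (step 1): P = [4];  Q = [1]
  Insert 3 (step 2): P = [3] / [4];  Q = [1] / [2]
  Insert 6 (step 3): P = [3, 6] / [4];  Q = [1, 3] / [2]
  Insert 1 (step 4): P = [1, 6] / [3] / [4];  Q = [1, 3] / [2] / [4]
  Insert 5 (step 5): P = [1, 5] / [3, 6] / [4];  Q = [1, 3] / [2, 5] / [4]
  Insert 7 (step 6): P = [1, 5, 7] / [3, 6] / [4];  Q = [1, 3, 6] / [2, 5] / [4]
  Insert 2 (step 7): P = [1, 2, 7] / [3, 5] / [4, 6];  Q = [1, 3, 6] / [2, 5] / [4, 7]
Final shape: (3, 2, 2).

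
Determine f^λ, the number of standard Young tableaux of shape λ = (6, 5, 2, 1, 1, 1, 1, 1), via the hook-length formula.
# SYT of shape (6, 5, 2, 1, 1, 1, 1, 1) = 4230144

Hook-length formula: f^λ = n! / Π hook(c), product over all cells c of the Young diagram. For λ = (6, 5, 2, 1, 1, 1, 1, 1), n = 18 boxes. Hook lengths by row (left-to-right, top-to-bottom): [13, 7, 5, 4, 3, 1]; [11, 5, 3, 2, 1]; [7, 1]; [5]; [4]; [3]; [2]; [1]. Product of hooks = 1513512000. So f^λ = 18! / 1513512000 = 6402373705728000 / 1513512000 = 4230144.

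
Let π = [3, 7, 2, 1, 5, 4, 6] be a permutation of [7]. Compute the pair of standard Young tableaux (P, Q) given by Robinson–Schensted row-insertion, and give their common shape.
P = [1, 4, 6] / [2, 5] / [3, 7];  Q = [1, 2, 7] / [3, 5] / [4, 6];  common shape = (3, 2, 2)

Row-insert the values π_1, π_2, … into P one at a time, bumping the leftmost entry strictly greater than the inserted value down to the next row. The recording tableau Q records, in position (i, j), the step at which that cell was added to P.
  Insert 3 (step 1): P = [3];  Q = [1]
  Insert 7 (step 2): P = [3, 7];  Q = [1, 2]
  Insert 2 (step 3): P = [2, 7] / [3];  Q = [1, 2] / [3]
  Insert 1 (step 4): P = [1, 7] / [2] / [3];  Q = [1, 2] / [3] / [4]
  Insert 5 (step 5): P = [1, 5] / [2, 7] / [3];  Q = [1, 2] / [3, 5] / [4]
  Insert 4 (step 6): P = [1, 4] / [2, 5] / [3, 7];  Q = [1, 2] / [3, 5] / [4, 6]
  Insert 6 (step 7): P = [1, 4, 6] / [2, 5] / [3, 7];  Q = [1, 2, 7] / [3, 5] / [4, 6]
Final shape: (3, 2, 2).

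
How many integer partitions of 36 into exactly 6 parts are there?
p(36, 6 parts) = 1206

Partitions of n into exactly k parts are in bijection with partitions of n − k into at most k parts (subtract 1 from each part). So p(36, exactly 6) = p(30, parts ≤ 6). Computing via the recurrence p(m, j) = p(m, j−1) + p(m−j, j) gives 1206.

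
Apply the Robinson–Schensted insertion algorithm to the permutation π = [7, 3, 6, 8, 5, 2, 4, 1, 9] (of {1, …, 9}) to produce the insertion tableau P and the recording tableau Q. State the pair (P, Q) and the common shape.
P = [1, 4, 8, 9] / [2, 5] / [3] / [6] / [7];  Q = [1, 3, 4, 9] / [2, 7] / [5] / [6] / [8];  common shape = (4, 2, 1, 1, 1)

Row-insert the values π_1, π_2, … into P one at a time, bumping the leftmost entry strictly greater than the inserted value down to the next row. The recording tableau Q records, in position (i, j), the step at which that cell was added to P.
  Insert 7 (step 1): P = [7];  Q = [1]
  Insert 3 (step 2): P = [3] / [7];  Q = [1] / [2]
  Insert 6 (step 3): P = [3, 6] / [7];  Q = [1, 3] / [2]
  Insert 8 (step 4): P = [3, 6, 8] / [7];  Q = [1, 3, 4] / [2]
  Insert 5 (step 5): P = [3, 5, 8] / [6] / [7];  Q = [1, 3, 4] / [2] / [5]
  Insert 2 (step 6): P = [2, 5, 8] / [3] / [6] / [7];  Q = [1, 3, 4] / [2] / [5] / [6]
  Insert 4 (step 7): P = [2, 4, 8] / [3, 5] / [6] / [7];  Q = [1, 3, 4] / [2, 7] / [5] / [6]
  Insert 1 (step 8): P = [1, 4, 8] / [2, 5] / [3] / [6] / [7];  Q = [1, 3, 4] / [2, 7] / [5] / [6] / [8]
  Insert 9 (step 9): P = [1, 4, 8, 9] / [2, 5] / [3] / [6] / [7];  Q = [1, 3, 4, 9] / [2, 7] / [5] / [6] / [8]
Final shape: (4, 2, 1, 1, 1).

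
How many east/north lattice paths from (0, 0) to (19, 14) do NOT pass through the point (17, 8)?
Number of paths = 788525100

Total paths from (0, 0) to (19, 14): C(33, 19) = 818809200. Paths through (17, 8): (paths (0, 0) → (17, 8)) × (paths (17, 8) → (19, 14)) = C(25, 17) · C(8, 2) = 1081575 · 28 = 30284100. Avoidance count = 818809200 − 30284100 = 788525100.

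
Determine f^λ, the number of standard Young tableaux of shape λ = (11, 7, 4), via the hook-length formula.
# SYT of shape (11, 7, 4) = 33575850

Hook-length formula: f^λ = n! / Π hook(c), product over all cells c of the Young diagram. For λ = (11, 7, 4), n = 22 boxes. Hook lengths by row (left-to-right, top-to-bottom): [13, 12, 11, 10, 8, 7, 6, 4, 3, 2, 1]; [8, 7, 6, 5, 3, 2, 1]; [4, 3, 2, 1]. Product of hooks = 33476463820800. So f^λ = 22! / 33476463820800 = 1124000727777607680000 / 33476463820800 = 33575850.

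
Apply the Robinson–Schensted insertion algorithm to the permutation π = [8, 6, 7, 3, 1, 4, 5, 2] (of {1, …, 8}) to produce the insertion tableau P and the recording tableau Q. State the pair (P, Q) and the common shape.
P = [1, 2, 5] / [3, 4] / [6, 7] / [8];  Q = [1, 3, 7] / [2, 6] / [4, 8] / [5];  common shape = (3, 2, 2, 1)

Row-insert the values π_1, π_2, … into P one at a time, bumping the leftmost entry strictly greater than the inserted value down to the next row. The recording tableau Q records, in position (i, j), the step at which that cell was added to P.
  Insert 8 (step 1): P = [8];  Q = [1]
  Insert 6 (step 2): P = [6] / [8];  Q = [1] / [2]
  Insert 7 (step 3): P = [6, 7] / [8];  Q = [1, 3] / [2]
  Insert 3 (step 4): P = [3, 7] / [6] / [8];  Q = [1, 3] / [2] / [4]
  Insert 1 (step 5): P = [1, 7] / [3] / [6] / [8];  Q = [1, 3] / [2] / [4] / [5]
  Insert 4 (step 6): P = [1, 4] / [3, 7] / [6] / [8];  Q = [1, 3] / [2, 6] / [4] / [5]
  Insert 5 (step 7): P = [1, 4, 5] / [3, 7] / [6] / [8];  Q = [1, 3, 7] / [2, 6] / [4] / [5]
  Insert 2 (step 8): P = [1, 2, 5] / [3, 4] / [6, 7] / [8];  Q = [1, 3, 7] / [2, 6] / [4, 8] / [5]
Final shape: (3, 2, 2, 1).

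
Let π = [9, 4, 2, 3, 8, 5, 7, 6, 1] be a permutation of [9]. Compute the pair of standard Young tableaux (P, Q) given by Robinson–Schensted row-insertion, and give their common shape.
P = [1, 3, 5, 6] / [2, 7] / [4] / [8] / [9];  Q = [1, 4, 5, 7] / [2, 6] / [3] / [8] / [9];  common shape = (4, 2, 1, 1, 1)

Row-insert the values π_1, π_2, … into P one at a time, bumping the leftmost entry strictly greater than the inserted value down to the next row. The recording tableau Q records, in position (i, j), the step at which that cell was added to P.
  Insert 9 (step 1): P = [9];  Q = [1]
  Insert 4 (step 2): P = [4] / [9];  Q = [1] / [2]
  Insert 2 (step 3): P = [2] / [4] / [9];  Q = [1] / [2] / [3]
  Insert 3 (step 4): P = [2, 3] / [4] / [9];  Q = [1, 4] / [2] / [3]
  Insert 8 (step 5): P = [2, 3, 8] / [4] / [9];  Q = [1, 4, 5] / [2] / [3]
  Insert 5 (step 6): P = [2, 3, 5] / [4, 8] / [9];  Q = [1, 4, 5] / [2, 6] / [3]
  Insert 7 (step 7): P = [2, 3, 5, 7] / [4, 8] / [9];  Q = [1, 4, 5, 7] / [2, 6] / [3]
  Insert 6 (step 8): P = [2, 3, 5, 6] / [4, 7] / [8] / [9];  Q = [1, 4, 5, 7] / [2, 6] / [3] / [8]
  Insert 1 (step 9): P = [1, 3, 5, 6] / [2, 7] / [4] / [8] / [9];  Q = [1, 4, 5, 7] / [2, 6] / [3] / [8] / [9]
Final shape: (4, 2, 1, 1, 1).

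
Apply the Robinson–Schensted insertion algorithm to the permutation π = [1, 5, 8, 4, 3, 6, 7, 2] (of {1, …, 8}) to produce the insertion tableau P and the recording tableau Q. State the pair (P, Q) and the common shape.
P = [1, 2, 6, 7] / [3, 8] / [4] / [5];  Q = [1, 2, 3, 7] / [4, 6] / [5] / [8];  common shape = (4, 2, 1, 1)

Row-insert the values π_1, π_2, … into P one at a time, bumping the leftmost entry strictly greater than the inserted value down to the next row. The recording tableau Q records, in position (i, j), the step at which that cell was added to P.
  Insert 1 (step 1): P = [1];  Q = [1]
  Insert 5 (step 2): P = [1, 5];  Q = [1, 2]
  Insert 8 (step 3): P = [1, 5, 8];  Q = [1, 2, 3]
  Insert 4 (step 4): P = [1, 4, 8] / [5];  Q = [1, 2, 3] / [4]
  Insert 3 (step 5): P = [1, 3, 8] / [4] / [5];  Q = [1, 2, 3] / [4] / [5]
  Insert 6 (step 6): P = [1, 3, 6] / [4, 8] / [5];  Q = [1, 2, 3] / [4, 6] / [5]
  Insert 7 (step 7): P = [1, 3, 6, 7] / [4, 8] / [5];  Q = [1, 2, 3, 7] / [4, 6] / [5]
  Insert 2 (step 8): P = [1, 2, 6, 7] / [3, 8] / [4] / [5];  Q = [1, 2, 3, 7] / [4, 6] / [5] / [8]
Final shape: (4, 2, 1, 1).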